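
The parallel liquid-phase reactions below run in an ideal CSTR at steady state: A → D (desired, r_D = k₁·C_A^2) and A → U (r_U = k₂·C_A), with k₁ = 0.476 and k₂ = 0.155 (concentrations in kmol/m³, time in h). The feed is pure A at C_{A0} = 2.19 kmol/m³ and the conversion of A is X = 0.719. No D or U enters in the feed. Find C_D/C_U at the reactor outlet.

1.89

Exit C_A = C_{A0}(1−X) = 2.19×0.281 = 0.6154 kmol/m³.
In a CSTR the entire volume is at exit conditions, so r_D = 0.476×0.6154^2 = 0.1803 and r_U = 0.155×0.6154 = 0.09539.
Overall selectivity = C_D/C_U = r_Dτ/(r_Uτ) = r_D/r_U = 1.89.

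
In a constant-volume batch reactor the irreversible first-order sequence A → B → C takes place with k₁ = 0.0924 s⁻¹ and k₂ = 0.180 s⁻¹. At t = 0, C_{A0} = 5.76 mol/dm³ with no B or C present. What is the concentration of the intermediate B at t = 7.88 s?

The intermediate concentration in a first-order A→B→C sequence is C_B = k₁C_{A0}(e^(−k₁t) − e^(−k₂t))/(k₂−k₁).
e^(−k₁t) = e^(−0.0924×7.88) = e^(−0.7281) = 0.4828; e^(−k₂t) = e^(−1.418) = 0.2421.
C_B = 0.0924×5.76/(0.180−0.0924) × (0.4828−0.2421) = 6.076×0.2407 = 1.463 mol/dm³.

1.46 mol/dm³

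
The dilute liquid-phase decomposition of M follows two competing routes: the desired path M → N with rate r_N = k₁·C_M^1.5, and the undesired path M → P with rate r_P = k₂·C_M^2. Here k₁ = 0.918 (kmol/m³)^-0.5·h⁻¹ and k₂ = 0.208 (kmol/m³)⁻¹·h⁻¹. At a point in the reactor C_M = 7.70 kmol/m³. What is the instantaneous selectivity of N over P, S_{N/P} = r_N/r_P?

S_{N/P} = r_N/r_P = (k₁·C_M^1.5)/(k₂·C_M^2) = (k₁/k₂)·C_M^-0.5.
= (0.918×7.700^1.5) / (0.208×7.700^2) = 19.61/12.33 = 1.59.

1.59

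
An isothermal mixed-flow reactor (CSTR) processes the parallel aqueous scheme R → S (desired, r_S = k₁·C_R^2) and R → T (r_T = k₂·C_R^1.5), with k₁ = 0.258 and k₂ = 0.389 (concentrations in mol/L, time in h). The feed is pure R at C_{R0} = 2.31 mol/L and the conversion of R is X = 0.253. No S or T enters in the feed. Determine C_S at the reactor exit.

Exit C_R = C_{R0}(1−X) = 2.31×0.747 = 1.726 mol/L.
In a CSTR the entire volume is at exit conditions, so r_S = 0.258×1.726^2 = 0.7682 and r_T = 0.389×1.726^1.5 = 0.8818.
Fraction of consumed R going to S: r_S/(r_S+r_T) = 0.4656.
C_S = 0.4656·C_{R0}·X = 0.4656×2.31×0.253 = 0.272 mol/L.

0.272 mol/L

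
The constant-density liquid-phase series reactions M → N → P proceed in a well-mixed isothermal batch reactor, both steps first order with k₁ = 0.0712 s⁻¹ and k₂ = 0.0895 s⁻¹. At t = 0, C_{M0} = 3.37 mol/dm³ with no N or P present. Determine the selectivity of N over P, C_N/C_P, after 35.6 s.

For first-order series with pure M initially, C_N(t) = k₁C_{M0}/(k₂−k₁)·(e^(−k₁t) − e^(−k₂t)).
e^(−k₁t) = e^(−0.0712×35.6) = e^(−2.535) = 0.07928; e^(−k₂t) = e^(−3.186) = 0.04133.
C_N = 0.0712×3.37/(0.0895−0.0712) × (0.07928−0.04133) = 13.11×0.03796 = 0.4977 mol/dm³.
C_M = C_{M0}e^(−k₁t) = 0.2672 mol/dm³, so C_P = C_{M0}−C_M−C_N = 2.605 mol/dm³; C_N/C_P = 0.191.

0.191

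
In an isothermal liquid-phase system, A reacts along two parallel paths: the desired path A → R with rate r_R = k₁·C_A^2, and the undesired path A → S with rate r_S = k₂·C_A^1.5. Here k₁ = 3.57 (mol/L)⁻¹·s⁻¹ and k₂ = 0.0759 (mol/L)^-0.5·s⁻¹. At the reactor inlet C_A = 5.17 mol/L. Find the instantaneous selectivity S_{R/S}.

S_{R/S} = r_R/r_S = (k₁·C_A^2)/(k₂·C_A^1.5) = (k₁/k₂)·C_A^0.5.
= (3.57×5.170^2) / (0.0759×5.170^1.5) = 95.42/0.8922 = 107.

107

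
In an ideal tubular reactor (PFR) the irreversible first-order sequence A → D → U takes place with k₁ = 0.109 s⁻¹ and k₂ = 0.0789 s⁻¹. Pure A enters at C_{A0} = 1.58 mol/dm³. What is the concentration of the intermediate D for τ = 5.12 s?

For first-order series with pure A initially, C_D(τ) = k₁C_{A0}/(k₂−k₁)·(e^(−k₁τ) − e^(−k₂τ)).
e^(−k₁τ) = e^(−0.109×5.12) = e^(−0.5581) = 0.5723; e^(−k₂τ) = e^(−0.4040) = 0.6677.
C_D = 0.109×1.58/(0.0789−0.109) × (0.5723−0.6677) = (-5.722)×(-0.09536) = 0.5456 mol/dm³.

0.546 mol/dm³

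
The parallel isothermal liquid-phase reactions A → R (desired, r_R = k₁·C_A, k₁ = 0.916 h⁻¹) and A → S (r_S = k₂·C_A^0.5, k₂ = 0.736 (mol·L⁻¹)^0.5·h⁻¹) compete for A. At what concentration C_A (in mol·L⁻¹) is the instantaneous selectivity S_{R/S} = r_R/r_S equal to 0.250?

0.0404 mol·L⁻¹

S_{R/S} = (k₁/k₂)·C_A^0.5 ⇒ C_A = (S·k₂/k₁)^(2).
= (0.250×0.736/0.916)^(2) = (0.2009)^(2) = 0.0404 mol·L⁻¹.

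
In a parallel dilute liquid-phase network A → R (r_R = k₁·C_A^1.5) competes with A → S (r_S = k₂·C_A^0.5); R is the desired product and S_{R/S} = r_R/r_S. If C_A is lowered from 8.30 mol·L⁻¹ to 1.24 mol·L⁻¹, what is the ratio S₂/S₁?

0.149

S_{R/S} = (k₁/k₂)·C_A, so S₂/S₁ = (C_{A,2}/C_{A,1}).
= 1.24/8.30 = 0.149.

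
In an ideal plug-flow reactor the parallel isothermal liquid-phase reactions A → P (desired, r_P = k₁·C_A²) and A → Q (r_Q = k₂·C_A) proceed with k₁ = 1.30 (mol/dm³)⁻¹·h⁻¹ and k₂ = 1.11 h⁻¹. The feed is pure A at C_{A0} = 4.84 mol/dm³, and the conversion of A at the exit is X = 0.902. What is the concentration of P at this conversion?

C_A = C_{A0}(1−X) = 0.4743 mol/dm³.
Along a PFR/batch, dC_Q/dC_A = −r_Q/(r_P+r_Q) = −k₂/(k₂+k₁·C_A).
Integrating from C_{A0} to C_A: C_Q = (1.11/1.30)·ln[(1.11+1.30·4.84)/(1.11+1.30·0.474)] = 0.8538·ln(7.402/1.727) = 1.243 mol/dm³.
Then C_P = (C_{A0}−C_A) − C_Q = 4.366 − 1.243 = 3.123 mol/dm³.

3.12 mol/dm³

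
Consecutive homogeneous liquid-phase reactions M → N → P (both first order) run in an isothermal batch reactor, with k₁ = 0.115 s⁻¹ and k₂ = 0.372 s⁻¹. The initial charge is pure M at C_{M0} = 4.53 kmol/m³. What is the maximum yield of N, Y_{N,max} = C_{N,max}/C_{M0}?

0.183

Evaluating C_N at t_opt = ln(k₂/k₁)/(k₂−k₁) gives C_{N,max}/C_{M0} = (k₁/k₂)^[k₂/(k₂−k₁)].
= (0.115/0.372)^(0.372/(0.372−0.115)) = (0.3091)^(1.447) = 0.1828.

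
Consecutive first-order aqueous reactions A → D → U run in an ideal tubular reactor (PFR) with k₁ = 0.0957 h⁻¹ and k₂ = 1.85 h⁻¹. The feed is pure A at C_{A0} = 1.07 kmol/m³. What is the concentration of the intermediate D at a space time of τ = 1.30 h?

0.0463 kmol/m³

The intermediate concentration in a first-order A→B→C sequence is C_D = k₁C_{A0}(e^(−k₁τ) − e^(−k₂τ))/(k₂−k₁).
e^(−k₁τ) = e^(−0.0957×1.30) = e^(−0.1244) = 0.8830; e^(−k₂τ) = e^(−2.405) = 0.09027.
C_D = 0.0957×1.07/(1.85−0.0957) × (0.8830−0.09027) = 0.05837×0.7928 = 0.04627 kmol/m³.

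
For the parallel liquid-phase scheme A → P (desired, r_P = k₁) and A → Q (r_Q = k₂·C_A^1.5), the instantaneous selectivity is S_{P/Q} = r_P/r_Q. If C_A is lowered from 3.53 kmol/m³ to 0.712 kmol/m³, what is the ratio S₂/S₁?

S_{P/Q} = (k₁/k₂)·C_A^-1.5, so S₂/S₁ = (C_{A,2}/C_{A,1})^-1.5.
= (0.712/3.53)^(-1.5) = (0.2017)^(-1.5) = 11.0.
Selectivity toward P rises as C_A falls — low-concentration operation is favoured.

11.0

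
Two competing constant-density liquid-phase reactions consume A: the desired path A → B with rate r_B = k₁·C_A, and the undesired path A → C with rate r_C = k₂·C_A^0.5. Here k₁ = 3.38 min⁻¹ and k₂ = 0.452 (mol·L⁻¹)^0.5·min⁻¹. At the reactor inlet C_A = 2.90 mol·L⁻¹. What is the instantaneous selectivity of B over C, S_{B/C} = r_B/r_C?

S_{B/C} = r_B/r_C = (k₁·C_A)/(k₂·C_A^0.5) = (k₁/k₂)·C_A^0.5.
= (3.38×2.900) / (0.452×2.900^0.5) = 9.802/0.7697 = 12.7.

12.7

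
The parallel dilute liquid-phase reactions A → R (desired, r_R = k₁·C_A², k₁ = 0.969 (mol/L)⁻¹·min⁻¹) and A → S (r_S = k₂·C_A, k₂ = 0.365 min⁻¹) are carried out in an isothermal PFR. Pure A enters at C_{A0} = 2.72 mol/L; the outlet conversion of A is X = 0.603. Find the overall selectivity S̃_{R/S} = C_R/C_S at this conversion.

4.77

C_A = C_{A0}(1−X) = 1.080 mol/L.
Along a PFR/batch, dC_S/dC_A = −r_S/(r_R+r_S) = −k₂/(k₂+k₁·C_A).
Integrating from C_{A0} to C_A: C_S = (0.365/0.969)·ln[(0.365+0.969·2.72)/(0.365+0.969·1.08)] = 0.3767·ln(3.001/1.411) = 0.2841 mol/L.
Then C_R = (C_{A0}−C_A) − C_S = 1.640 − 0.2841 = 1.356 mol/L.
S̃_{R/S} = C_R/C_S = 1.356/0.2841 = 4.77.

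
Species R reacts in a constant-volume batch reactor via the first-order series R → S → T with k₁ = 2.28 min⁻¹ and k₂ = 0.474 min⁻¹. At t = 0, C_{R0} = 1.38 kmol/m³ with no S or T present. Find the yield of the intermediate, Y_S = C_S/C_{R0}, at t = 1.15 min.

0.640

For first-order series with pure R initially, C_S(t) = k₁C_{R0}/(k₂−k₁)·(e^(−k₁t) − e^(−k₂t)).
e^(−k₁t) = e^(−2.28×1.15) = e^(−2.622) = 0.07266; e^(−k₂t) = e^(−0.5451) = 0.5798.
C_S = 2.28×1.38/(0.474−2.28) × (0.07266−0.5798) = (-1.742)×(-0.5071) = 0.8835 kmol/m³.
Y_S = C_S/C_{R0} = 0.8835/1.38 = 0.640.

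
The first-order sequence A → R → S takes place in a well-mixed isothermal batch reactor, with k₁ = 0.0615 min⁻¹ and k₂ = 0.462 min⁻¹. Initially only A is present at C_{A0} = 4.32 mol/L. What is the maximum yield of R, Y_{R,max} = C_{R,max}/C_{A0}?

0.0977

Evaluating C_R at t_opt = ln(k₂/k₁)/(k₂−k₁) gives C_{R,max}/C_{A0} = (k₁/k₂)^[k₂/(k₂−k₁)].
= (0.0615/0.462)^(0.462/(0.462−0.0615)) = (0.1331)^(1.154) = 0.09767.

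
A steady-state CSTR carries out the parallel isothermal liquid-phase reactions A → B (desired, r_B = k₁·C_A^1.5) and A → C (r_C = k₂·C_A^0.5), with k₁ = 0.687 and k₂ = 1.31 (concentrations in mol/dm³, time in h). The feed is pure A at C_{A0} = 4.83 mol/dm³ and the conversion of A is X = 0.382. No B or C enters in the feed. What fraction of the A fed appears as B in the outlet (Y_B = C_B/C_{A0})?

Exit C_A = C_{A0}(1−X) = 4.83×0.618 = 2.985 mol/dm³.
A CSTR operates uniformly at the exit composition, giving r_B = 3.543 and r_C = 2.263 (each k·C_A^n at C_A = 2.985).
Fraction of consumed A going to B: r_B/(r_B+r_C) = 0.6102.
C_B = 0.6102·C_{A0}·X = 0.6102×4.83×0.382 = 1.13 mol/dm³; Y_B = C_B/C_{A0} = 0.233.

0.233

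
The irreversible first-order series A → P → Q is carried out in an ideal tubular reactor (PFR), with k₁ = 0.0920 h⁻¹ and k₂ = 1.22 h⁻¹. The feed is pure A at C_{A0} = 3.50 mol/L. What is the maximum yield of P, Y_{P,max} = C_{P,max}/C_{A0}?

0.0611

Evaluating C_P at τ_opt = ln(k₂/k₁)/(k₂−k₁) gives C_{P,max}/C_{A0} = (k₁/k₂)^[k₂/(k₂−k₁)].
= (0.0920/1.22)^(1.22/(1.22−0.0920)) = (0.07541)^(1.082) = 0.06108.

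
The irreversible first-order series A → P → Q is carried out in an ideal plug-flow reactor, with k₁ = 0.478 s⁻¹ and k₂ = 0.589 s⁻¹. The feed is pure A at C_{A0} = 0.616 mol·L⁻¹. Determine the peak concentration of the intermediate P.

At the optimum, C_{P,max}/C_{A0} = (k₁/k₂)^[k₂/(k₂−k₁)].
= (0.478/0.589)^(0.589/(0.589−0.478)) = (0.8115)^(5.306) = 0.3302.
C_{P,max} = 0.3302×0.616 = 0.203 mol·L⁻¹.

0.203 mol·L⁻¹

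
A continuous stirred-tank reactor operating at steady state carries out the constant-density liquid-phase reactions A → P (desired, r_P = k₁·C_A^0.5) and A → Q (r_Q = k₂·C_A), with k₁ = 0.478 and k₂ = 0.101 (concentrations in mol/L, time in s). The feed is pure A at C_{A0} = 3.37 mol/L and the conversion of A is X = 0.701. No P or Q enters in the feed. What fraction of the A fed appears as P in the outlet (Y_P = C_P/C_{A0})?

0.578

Exit C_A = C_{A0}(1−X) = 3.37×0.299 = 1.008 mol/L.
Rates in a CSTR are evaluated at the outlet concentration: r_P = 0.478×1.008^0.5 = 0.4798, r_Q = 0.101×1.008 = 0.1018.
Fraction of consumed A going to P: r_P/(r_P+r_Q) = 0.8250.
C_P = 0.8250·C_{A0}·X = 0.8250×3.37×0.701 = 1.95 mol/L; Y_P = C_P/C_{A0} = 0.578.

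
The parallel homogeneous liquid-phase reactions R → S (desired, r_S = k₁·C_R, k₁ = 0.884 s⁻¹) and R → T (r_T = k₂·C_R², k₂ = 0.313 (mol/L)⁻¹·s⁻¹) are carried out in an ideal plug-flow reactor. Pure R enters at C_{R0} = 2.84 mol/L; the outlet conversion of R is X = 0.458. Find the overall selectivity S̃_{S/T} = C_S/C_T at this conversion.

C_R = C_{R0}(1−X) = 1.539 mol/L.
Along a PFR/batch, dC_S/dC_R = −r_S/(r_S+r_T) = −k₁/(k₁+k₂·C_R).
Integrating from C_{R0} to C_R: C_S = (0.884/0.313)·ln[(0.884+0.313·2.84)/(0.884+0.313·1.54)] = 2.824·ln(1.773/1.366) = 0.7368 mol/L.
C_T = (C_{R0}−C_R)−C_S = 0.5639 mol/L; S̃_{S/T} = 0.7368/0.5639 = 1.31.

1.31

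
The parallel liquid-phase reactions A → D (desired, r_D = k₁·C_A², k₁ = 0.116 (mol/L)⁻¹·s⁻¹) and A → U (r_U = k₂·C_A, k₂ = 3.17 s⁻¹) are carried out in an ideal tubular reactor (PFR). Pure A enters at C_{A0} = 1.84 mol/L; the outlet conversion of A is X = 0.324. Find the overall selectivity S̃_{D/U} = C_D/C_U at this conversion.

C_A = C_{A0}(1−X) = 1.244 mol/L.
Along a PFR/batch, dC_U/dC_A = −r_U/(r_D+r_U) = −k₂/(k₂+k₁·C_A).
Integrating from C_{A0} to C_A: C_U = (3.17/0.116)·ln[(3.17+0.116·1.84)/(3.17+0.116·1.24)] = 27.33·ln(3.383/3.314) = 0.5643 mol/L.
Then C_D = (C_{A0}−C_A) − C_U = 0.5962 − 0.5643 = 0.03182 mol/L.
S̃_{D/U} = C_D/C_U = 0.03182/0.5643 = 0.0564.

0.0564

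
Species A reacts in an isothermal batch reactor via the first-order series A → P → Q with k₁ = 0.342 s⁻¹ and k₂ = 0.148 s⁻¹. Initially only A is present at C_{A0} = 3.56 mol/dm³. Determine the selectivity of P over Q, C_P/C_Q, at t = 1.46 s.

Solving the coupled first-order balances gives C_P(t) = [k₁/(k₂−k₁)]·C_{A0}·(e^(−k₁t) − e^(−k₂t)).
e^(−k₁t) = e^(−0.342×1.46) = e^(−0.4993) = 0.6069; e^(−k₂t) = e^(−0.2161) = 0.8057.
C_P = 0.342×3.56/(0.148−0.342) × (0.6069−0.8057) = (-6.276)×(-0.1987) = 1.247 mol/dm³.
C_A = C_{A0}e^(−k₁t) = 2.161 mol/dm³, so C_Q = C_{A0}−C_A−C_P = 0.1521 mol/dm³; C_P/C_Q = 8.20.

8.20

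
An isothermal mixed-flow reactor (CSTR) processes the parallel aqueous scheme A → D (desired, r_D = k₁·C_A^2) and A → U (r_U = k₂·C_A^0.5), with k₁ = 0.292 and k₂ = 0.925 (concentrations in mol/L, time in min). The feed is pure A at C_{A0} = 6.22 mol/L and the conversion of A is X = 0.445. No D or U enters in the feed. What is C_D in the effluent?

Exit C_A = C_{A0}(1−X) = 6.22×0.555 = 3.452 mol/L.
Rates in a CSTR are evaluated at the outlet concentration: r_D = 0.292×3.452^2 = 3.480, r_U = 0.925×3.452^0.5 = 1.719.
Fraction of consumed A going to D: r_D/(r_D+r_U) = 0.6694.
C_D = 0.6694·C_{A0}·X = 0.6694×6.22×0.445 = 1.85 mol/L.

1.85 mol/L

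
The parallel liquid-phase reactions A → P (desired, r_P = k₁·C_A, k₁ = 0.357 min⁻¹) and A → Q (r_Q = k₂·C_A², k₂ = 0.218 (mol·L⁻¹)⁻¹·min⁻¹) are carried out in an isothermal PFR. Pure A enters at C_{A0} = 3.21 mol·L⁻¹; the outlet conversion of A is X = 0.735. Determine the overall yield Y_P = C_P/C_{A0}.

C_A = C_{A0}(1−X) = 0.8507 mol·L⁻¹.
Along a PFR/batch, dC_P/dC_A = −r_P/(r_P+r_Q) = −k₁/(k₁+k₂·C_A).
Integrating from C_{A0} to C_A: C_P = (0.357/0.218)·ln[(0.357+0.218·3.21)/(0.357+0.218·0.851)] = 1.638·ln(1.057/0.5424) = 1.092 mol·L⁻¹.
Y_P = C_P/C_{A0} = 1.092/3.21 = 0.340.

0.340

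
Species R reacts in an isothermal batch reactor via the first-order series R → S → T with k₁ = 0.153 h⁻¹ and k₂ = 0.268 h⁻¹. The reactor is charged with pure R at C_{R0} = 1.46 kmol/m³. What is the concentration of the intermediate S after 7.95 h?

0.345 kmol/m³

Solving the coupled first-order balances gives C_S(t) = [k₁/(k₂−k₁)]·C_{R0}·(e^(−k₁t) − e^(−k₂t)).
e^(−k₁t) = e^(−0.153×7.95) = e^(−1.216) = 0.2963; e^(−k₂t) = e^(−2.131) = 0.1188.
C_S = 0.153×1.46/(0.268−0.153) × (0.2963−0.1188) = 1.942×0.1775 = 0.3449 kmol/m³.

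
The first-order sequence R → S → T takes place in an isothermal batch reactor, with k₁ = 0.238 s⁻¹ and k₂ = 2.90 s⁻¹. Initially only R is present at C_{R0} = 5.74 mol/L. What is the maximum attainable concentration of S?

0.377 mol/L

Evaluating C_S at t_opt = ln(k₂/k₁)/(k₂−k₁) gives C_{S,max}/C_{R0} = (k₁/k₂)^[k₂/(k₂−k₁)].
= (0.238/2.90)^(2.90/(2.90−0.238)) = (0.08207)^(1.089) = 0.06563.
C_{S,max} = 0.06563×5.74 = 0.377 mol/L.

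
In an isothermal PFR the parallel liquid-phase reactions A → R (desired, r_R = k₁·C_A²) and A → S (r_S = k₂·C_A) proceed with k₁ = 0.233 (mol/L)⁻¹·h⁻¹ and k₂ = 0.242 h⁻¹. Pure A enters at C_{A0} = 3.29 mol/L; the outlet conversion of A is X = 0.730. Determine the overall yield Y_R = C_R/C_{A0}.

C_A = C_{A0}(1−X) = 0.8883 mol/L.
Along a PFR/batch, dC_S/dC_A = −r_S/(r_R+r_S) = −k₂/(k₂+k₁·C_A).
Integrating from C_{A0} to C_A: C_S = (0.242/0.233)·ln[(0.242+0.233·3.29)/(0.242+0.233·0.888)] = 1.039·ln(1.009/0.4490) = 0.8406 mol/L.
Then C_R = (C_{A0}−C_A) − C_S = 2.402 − 0.8406 = 1.561 mol/L.
Y_R = C_R/C_{A0} = 1.561/3.29 = 0.475.

0.475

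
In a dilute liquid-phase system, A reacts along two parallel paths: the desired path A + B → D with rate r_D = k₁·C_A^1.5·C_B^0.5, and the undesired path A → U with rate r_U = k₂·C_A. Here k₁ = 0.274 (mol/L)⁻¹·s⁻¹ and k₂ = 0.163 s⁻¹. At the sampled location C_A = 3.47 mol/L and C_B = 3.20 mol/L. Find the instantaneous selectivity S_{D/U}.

S_{D/U} = r_D/r_U = (k₁·C_A^1.5·C_B^0.5)/(k₂·C_A) = (k₁/k₂)·C_A^0.5·C_B^0.5.
= (0.274×3.470^1.5×3.200^0.5) / (0.163×3.470) = 3.168/0.5656 = 5.60.
Since the desired path is higher order in A, keeping C_A high (PFR or concentrated feed) favours D.

5.60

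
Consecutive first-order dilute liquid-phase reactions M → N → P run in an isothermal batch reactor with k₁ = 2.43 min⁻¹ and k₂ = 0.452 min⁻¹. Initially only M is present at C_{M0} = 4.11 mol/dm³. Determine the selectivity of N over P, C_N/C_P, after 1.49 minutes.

1.56

Solving the coupled first-order balances gives C_N(t) = [k₁/(k₂−k₁)]·C_{M0}·(e^(−k₁t) − e^(−k₂t)).
e^(−k₁t) = e^(−2.43×1.49) = e^(−3.621) = 0.02676; e^(−k₂t) = e^(−0.6735) = 0.5099.
C_N = 2.43×4.11/(0.452−2.43) × (0.02676−0.5099) = (-5.049)×(-0.4832) = 2.440 mol/dm³.
C_M = C_{M0}e^(−k₁t) = 0.1100 mol/dm³, so C_P = C_{M0}−C_M−C_N = 1.560 mol/dm³; C_N/C_P = 1.56.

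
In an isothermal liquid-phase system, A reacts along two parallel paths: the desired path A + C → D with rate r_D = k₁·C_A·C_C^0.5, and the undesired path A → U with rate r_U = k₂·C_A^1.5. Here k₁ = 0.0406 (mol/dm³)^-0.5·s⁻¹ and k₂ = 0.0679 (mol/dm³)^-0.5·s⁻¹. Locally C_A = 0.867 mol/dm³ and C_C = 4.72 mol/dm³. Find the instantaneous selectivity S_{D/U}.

S_{D/U} = r_D/r_U = (k₁·C_A·C_C^0.5)/(k₂·C_A^1.5) = (k₁/k₂)·C_A^-0.5·C_C^0.5.
= (0.0406×0.8670×4.720^0.5) / (0.0679×0.8670^1.5) = 0.07647/0.05481 = 1.40.

1.40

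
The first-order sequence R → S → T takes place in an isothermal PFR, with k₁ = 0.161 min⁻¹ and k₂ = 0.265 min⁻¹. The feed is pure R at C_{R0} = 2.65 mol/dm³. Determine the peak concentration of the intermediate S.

For a first-order series the maximum intermediate yield is C_{S,max}/C_{R0} = (k₁/k₂)^[k₂/(k₂−k₁)].
= (0.161/0.265)^(0.265/(0.265−0.161)) = (0.6075)^(2.548) = 0.2809.
C_{S,max} = 0.2809×2.65 = 0.744 mol/dm³.

0.744 mol/dm³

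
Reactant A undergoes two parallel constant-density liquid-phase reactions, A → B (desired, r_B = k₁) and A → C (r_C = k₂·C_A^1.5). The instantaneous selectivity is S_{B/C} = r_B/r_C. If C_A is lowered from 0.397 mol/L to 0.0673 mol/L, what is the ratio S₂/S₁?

14.3

S_{B/C} = (k₁/k₂)·C_A^-1.5, so S₂/S₁ = (C_{A,2}/C_{A,1})^-1.5.
= (0.0673/0.397)^(-1.5) = (0.1695)^(-1.5) = 14.3.
Selectivity toward B rises as C_A falls — low-concentration operation is favoured.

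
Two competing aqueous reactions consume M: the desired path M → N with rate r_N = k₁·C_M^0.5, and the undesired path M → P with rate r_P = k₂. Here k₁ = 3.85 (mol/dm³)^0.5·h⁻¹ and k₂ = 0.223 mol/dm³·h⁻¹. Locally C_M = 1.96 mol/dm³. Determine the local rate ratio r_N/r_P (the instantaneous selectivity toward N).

24.2

S_{N/P} = r_N/r_P = (k₁·C_M^0.5)/(k₂) = (k₁/k₂)·C_M^0.5.
= (3.85×1.960^0.5) / (0.223) = 5.390/0.2230 = 24.2.
Since the desired path is higher order in M, keeping C_M high (PFR or concentrated feed) favours N.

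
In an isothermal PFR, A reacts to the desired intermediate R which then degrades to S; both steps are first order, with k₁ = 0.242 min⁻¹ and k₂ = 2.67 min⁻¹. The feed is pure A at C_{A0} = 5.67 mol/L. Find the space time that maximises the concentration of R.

Setting dC_R/dτ = 0 gives τ_opt = ln(k₂/k₁)/(k₂−k₁).
= ln(2.67/0.242)/(2.67−0.242) = ln(11.03)/2.428 = 2.401/2.428 = 0.989 min.

0.989 min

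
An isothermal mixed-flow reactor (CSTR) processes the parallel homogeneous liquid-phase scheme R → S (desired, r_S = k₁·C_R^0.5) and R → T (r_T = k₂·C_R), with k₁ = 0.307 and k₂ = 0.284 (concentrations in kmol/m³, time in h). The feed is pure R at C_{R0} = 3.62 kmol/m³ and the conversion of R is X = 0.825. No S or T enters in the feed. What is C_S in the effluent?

Exit C_R = C_{R0}(1−X) = 3.62×0.175 = 0.6335 kmol/m³.
Rates in a CSTR are evaluated at the outlet concentration: r_S = 0.307×0.6335^0.5 = 0.2443, r_T = 0.284×0.6335 = 0.1799.
Fraction of consumed R going to S: r_S/(r_S+r_T) = 0.5759.
C_S = 0.5759·C_{R0}·X = 0.5759×3.62×0.825 = 1.72 kmol/m³.

1.72 kmol/m³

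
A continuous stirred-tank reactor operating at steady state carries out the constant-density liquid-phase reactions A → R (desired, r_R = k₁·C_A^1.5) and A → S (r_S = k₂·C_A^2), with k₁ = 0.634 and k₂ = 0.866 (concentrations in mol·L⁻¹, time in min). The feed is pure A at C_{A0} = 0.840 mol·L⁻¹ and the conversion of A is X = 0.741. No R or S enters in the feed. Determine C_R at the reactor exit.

Exit C_A = C_{A0}(1−X) = 0.840×0.259 = 0.2176 mol·L⁻¹.
Rates in a CSTR are evaluated at the outlet concentration: r_R = 0.634×0.2176^1.5 = 0.06434, r_S = 0.866×0.2176^2 = 0.04099.
Fraction of consumed A going to R: r_R/(r_R+r_S) = 0.6108.
C_R = 0.6108·C_{A0}·X = 0.6108×0.840×0.741 = 0.380 mol·L⁻¹.

0.380 mol·L⁻¹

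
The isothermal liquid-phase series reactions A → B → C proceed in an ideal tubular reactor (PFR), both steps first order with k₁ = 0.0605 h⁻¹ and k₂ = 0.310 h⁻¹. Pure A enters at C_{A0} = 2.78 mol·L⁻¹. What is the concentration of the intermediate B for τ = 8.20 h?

For first-order series with pure A initially, C_B(τ) = k₁C_{A0}/(k₂−k₁)·(e^(−k₁τ) − e^(−k₂τ)).
e^(−k₁τ) = e^(−0.0605×8.20) = e^(−0.4961) = 0.6089; e^(−k₂τ) = e^(−2.542) = 0.07871.
C_B = 0.0605×2.78/(0.310−0.0605) × (0.6089−0.07871) = 0.6741×0.5302 = 0.3574 mol·L⁻¹.

0.357 mol·L⁻¹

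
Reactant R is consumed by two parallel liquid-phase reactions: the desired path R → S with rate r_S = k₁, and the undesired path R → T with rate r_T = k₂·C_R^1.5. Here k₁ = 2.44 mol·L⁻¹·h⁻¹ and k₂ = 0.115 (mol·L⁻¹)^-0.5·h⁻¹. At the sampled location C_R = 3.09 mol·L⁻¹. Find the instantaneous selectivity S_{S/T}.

S_{S/T} = r_S/r_T = (k₁)/(k₂·C_R^1.5) = (k₁/k₂)·C_R^-1.5.
= (2.44) / (0.115×3.090^1.5) = 2.440/0.6246 = 3.91.
The undesired path is higher order in R, so low C_R (CSTR or dilute feed) favours S.

3.91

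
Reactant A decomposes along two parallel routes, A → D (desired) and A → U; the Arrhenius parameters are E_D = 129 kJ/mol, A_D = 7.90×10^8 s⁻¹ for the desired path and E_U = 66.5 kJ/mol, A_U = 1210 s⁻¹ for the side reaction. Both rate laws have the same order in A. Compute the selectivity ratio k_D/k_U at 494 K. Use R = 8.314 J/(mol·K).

k_D/k_U = (A_D/A_U)·exp[−(E_D−E_U)/(RT)] = (A_D/A_U)·exp[(E_U−E_D)/(RT)].
(E_U−E_D)/(RT) = (66.5−129)×10³/(8.314×494) = -62500/4107 = -15.22.
k_D/k_U = (7.90×10^8/1210)·exp(-15.22) = 6.529×10^5 × 2.461×10^-7 = 0.161.
Since E_D > E_U, raising the temperature improves selectivity toward D.

0.161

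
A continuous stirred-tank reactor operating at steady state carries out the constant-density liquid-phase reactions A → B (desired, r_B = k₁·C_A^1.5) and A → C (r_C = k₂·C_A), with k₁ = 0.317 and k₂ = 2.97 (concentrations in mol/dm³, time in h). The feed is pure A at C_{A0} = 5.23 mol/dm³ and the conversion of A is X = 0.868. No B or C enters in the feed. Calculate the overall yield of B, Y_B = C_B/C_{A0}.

Exit C_A = C_{A0}(1−X) = 5.23×0.132 = 0.6904 mol/dm³.
Rates in a CSTR are evaluated at the outlet concentration: r_B = 0.317×0.6904^1.5 = 0.1818, r_C = 2.97×0.6904 = 2.050.
Fraction of consumed A going to B: r_B/(r_B+r_C) = 0.08146.
C_B = 0.08146·C_{A0}·X = 0.08146×5.23×0.868 = 0.370 mol/dm³; Y_B = C_B/C_{A0} = 0.0707.

0.0707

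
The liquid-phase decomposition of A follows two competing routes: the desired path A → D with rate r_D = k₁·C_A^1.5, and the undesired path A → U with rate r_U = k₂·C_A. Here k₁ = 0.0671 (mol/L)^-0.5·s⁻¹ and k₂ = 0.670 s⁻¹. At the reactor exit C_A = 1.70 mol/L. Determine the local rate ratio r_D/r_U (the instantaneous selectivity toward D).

0.131

S_{D/U} = r_D/r_U = (k₁·C_A^1.5)/(k₂·C_A) = (k₁/k₂)·C_A^0.5.
= (0.0671×1.700^1.5) / (0.670×1.700) = 0.1487/1.139 = 0.131.
Since the desired path is higher order in A, keeping C_A high (PFR or concentrated feed) favours D.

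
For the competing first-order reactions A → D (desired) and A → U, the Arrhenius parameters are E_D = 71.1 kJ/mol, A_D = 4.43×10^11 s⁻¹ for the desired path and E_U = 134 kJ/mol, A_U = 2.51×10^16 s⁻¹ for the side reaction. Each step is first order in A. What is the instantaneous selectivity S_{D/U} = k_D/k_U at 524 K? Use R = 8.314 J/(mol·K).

32.9

k_D/k_U = (A_D/A_U)·exp[−(E_D−E_U)/(RT)] = (A_D/A_U)·exp[(E_U−E_D)/(RT)].
(E_U−E_D)/(RT) = (134−71.1)×10³/(8.314×524) = 62900/4357 = 14.44.
k_D/k_U = (4.43×10^11/2.51×10^16)·exp(14.44) = 1.765×10^-5 × 1.864×10^6 = 32.9.
Since E_D < E_U, lowering the temperature improves selectivity toward D.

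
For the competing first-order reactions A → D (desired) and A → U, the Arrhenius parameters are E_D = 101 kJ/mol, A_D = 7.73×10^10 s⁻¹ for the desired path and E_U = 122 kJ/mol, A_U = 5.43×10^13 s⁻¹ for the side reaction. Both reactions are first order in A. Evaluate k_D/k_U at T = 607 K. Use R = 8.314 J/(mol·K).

With equal orders, S_{D/U} = k_D/k_U = (A_D/A_U)·exp[(E_U−E_D)/(RT)].
(E_U−E_D)/(RT) = (122−101)×10³/(8.314×607) = 21000/5047 = 4.161.
k_D/k_U = (7.73×10^10/5.43×10^13)·exp(4.161) = 0.001424 × 64.15 = 0.0913.

0.0913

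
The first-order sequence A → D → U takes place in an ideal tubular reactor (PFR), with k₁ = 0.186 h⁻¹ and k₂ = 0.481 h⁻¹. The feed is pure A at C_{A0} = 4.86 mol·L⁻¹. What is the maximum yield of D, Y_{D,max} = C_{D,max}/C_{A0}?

For a first-order series the maximum intermediate yield is C_{D,max}/C_{A0} = (k₁/k₂)^[k₂/(k₂−k₁)].
= (0.186/0.481)^(0.481/(0.481−0.186)) = (0.3867)^(1.631) = 0.2124.

0.212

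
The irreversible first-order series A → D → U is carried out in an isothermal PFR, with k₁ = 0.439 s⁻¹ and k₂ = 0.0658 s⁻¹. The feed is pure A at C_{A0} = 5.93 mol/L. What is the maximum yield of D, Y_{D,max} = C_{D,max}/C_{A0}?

For a first-order series the maximum intermediate yield is C_{D,max}/C_{A0} = (k₁/k₂)^[k₂/(k₂−k₁)].
= (0.439/0.0658)^(0.0658/(0.0658−0.439)) = (6.672)^(-0.1763) = 0.7156.

0.716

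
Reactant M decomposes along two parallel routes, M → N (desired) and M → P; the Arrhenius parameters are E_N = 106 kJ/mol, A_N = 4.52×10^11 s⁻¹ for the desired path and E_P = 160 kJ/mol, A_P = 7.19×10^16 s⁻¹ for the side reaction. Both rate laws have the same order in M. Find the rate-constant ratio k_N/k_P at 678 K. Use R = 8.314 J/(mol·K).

k_N/k_P = (A_N/A_P)·exp[−(E_N−E_P)/(RT)] = (A_N/A_P)·exp[(E_P−E_N)/(RT)].
(E_P−E_N)/(RT) = (160−106)×10³/(8.314×678) = 54000/5637 = 9.580.
k_N/k_P = (4.52×10^11/7.19×10^16)·exp(9.580) = 6.287×10^-6 × 14469 = 0.0910.

0.0910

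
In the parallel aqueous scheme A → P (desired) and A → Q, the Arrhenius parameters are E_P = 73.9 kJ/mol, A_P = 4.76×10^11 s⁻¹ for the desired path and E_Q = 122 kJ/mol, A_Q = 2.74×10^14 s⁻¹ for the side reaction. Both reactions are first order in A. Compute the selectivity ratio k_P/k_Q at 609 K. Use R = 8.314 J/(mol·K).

23.2

With equal orders, S_{P/Q} = k_P/k_Q = (A_P/A_Q)·exp[(E_Q−E_P)/(RT)].
(E_Q−E_P)/(RT) = (122−73.9)×10³/(8.314×609) = 48100/5063 = 9.500.
k_P/k_Q = (4.76×10^11/2.74×10^14)·exp(9.500) = 0.001737 × 13358 = 23.2.
Since E_P < E_Q, lowering the temperature improves selectivity toward P.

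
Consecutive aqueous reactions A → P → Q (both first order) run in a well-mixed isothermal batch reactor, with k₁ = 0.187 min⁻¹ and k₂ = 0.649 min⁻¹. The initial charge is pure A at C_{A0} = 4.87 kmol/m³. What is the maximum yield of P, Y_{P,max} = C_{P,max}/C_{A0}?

At the optimum, C_{P,max}/C_{A0} = (k₁/k₂)^[k₂/(k₂−k₁)].
= (0.187/0.649)^(0.649/(0.649−0.187)) = (0.2881)^(1.405) = 0.1741.

0.174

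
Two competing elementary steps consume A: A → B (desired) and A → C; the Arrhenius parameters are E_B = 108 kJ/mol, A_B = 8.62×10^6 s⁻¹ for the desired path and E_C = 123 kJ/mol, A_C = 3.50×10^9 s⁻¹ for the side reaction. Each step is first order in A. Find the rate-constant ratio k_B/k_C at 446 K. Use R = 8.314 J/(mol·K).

With equal orders, S_{B/C} = k_B/k_C = (A_B/A_C)·exp[(E_C−E_B)/(RT)].
(E_C−E_B)/(RT) = (123−108)×10³/(8.314×446) = 15000/3708 = 4.045.
k_B/k_C = (8.62×10^6/3.50×10^9)·exp(4.045) = 0.002463 × 57.13 = 0.141.
Since E_B < E_C, lowering the temperature improves selectivity toward B.

0.141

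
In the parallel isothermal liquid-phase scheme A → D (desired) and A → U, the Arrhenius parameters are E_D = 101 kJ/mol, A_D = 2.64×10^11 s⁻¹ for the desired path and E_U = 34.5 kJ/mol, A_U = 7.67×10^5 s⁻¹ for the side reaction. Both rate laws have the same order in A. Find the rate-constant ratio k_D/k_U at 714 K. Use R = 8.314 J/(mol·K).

4.70

Since both paths have the same order in A, the concentration cancels and S_{D/U} = k_D/k_U = (A_D/A_U)·exp[(E_U−E_D)/(RT)].
(E_U−E_D)/(RT) = (34.5−101)×10³/(8.314×714) = -66500/5936 = -11.20.
k_D/k_U = (2.64×10^11/7.67×10^5)·exp(-11.20) = 3.442×10^5 × 1.364×10^-5 = 4.70.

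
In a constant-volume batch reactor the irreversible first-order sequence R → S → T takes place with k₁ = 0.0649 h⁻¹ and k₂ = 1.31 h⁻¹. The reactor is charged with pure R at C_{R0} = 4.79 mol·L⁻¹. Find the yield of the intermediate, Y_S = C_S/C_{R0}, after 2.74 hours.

0.0422

For first-order series with pure R initially, C_S(t) = k₁C_{R0}/(k₂−k₁)·(e^(−k₁t) − e^(−k₂t)).
e^(−k₁t) = e^(−0.0649×2.74) = e^(−0.1778) = 0.8371; e^(−k₂t) = e^(−3.589) = 0.02761.
C_S = 0.0649×4.79/(1.31−0.0649) × (0.8371−0.02761) = 0.2497×0.8095 = 0.2021 mol·L⁻¹.
Y_S = C_S/C_{R0} = 0.2021/4.79 = 0.0422.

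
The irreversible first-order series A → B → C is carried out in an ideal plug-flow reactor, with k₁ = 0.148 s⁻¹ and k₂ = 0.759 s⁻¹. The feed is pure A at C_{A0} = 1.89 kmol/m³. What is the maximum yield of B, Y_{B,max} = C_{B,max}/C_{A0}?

Evaluating C_B at τ_opt = ln(k₂/k₁)/(k₂−k₁) gives C_{B,max}/C_{A0} = (k₁/k₂)^[k₂/(k₂−k₁)].
= (0.148/0.759)^(0.759/(0.759−0.148)) = (0.1950)^(1.242) = 0.1312.

0.131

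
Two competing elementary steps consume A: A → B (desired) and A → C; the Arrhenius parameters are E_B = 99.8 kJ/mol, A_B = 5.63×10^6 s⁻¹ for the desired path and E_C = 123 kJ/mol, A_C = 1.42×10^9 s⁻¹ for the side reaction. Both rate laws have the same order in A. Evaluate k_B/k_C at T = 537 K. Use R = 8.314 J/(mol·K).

0.716

k_B/k_C = (A_B/A_C)·exp[−(E_B−E_C)/(RT)] = (A_B/A_C)·exp[(E_C−E_B)/(RT)].
(E_C−E_B)/(RT) = (123−99.8)×10³/(8.314×537) = 23200/4465 = 5.196.
k_B/k_C = (5.63×10^6/1.42×10^9)·exp(5.196) = 0.003965 × 180.6 = 0.716.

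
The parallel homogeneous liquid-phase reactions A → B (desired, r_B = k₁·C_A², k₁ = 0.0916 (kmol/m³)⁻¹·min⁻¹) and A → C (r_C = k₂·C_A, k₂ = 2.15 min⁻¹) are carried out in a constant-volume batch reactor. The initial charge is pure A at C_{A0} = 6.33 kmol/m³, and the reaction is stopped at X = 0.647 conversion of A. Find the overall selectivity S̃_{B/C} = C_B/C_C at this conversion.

0.180

C_A = C_{A0}(1−X) = 2.234 kmol/m³.
Along a PFR/batch, dC_C/dC_A = −r_C/(r_B+r_C) = −k₂/(k₂+k₁·C_A).
Integrating from C_{A0} to C_A: C_C = (2.15/0.0916)·ln[(2.15+0.0916·6.33)/(2.15+0.0916·2.23)] = 23.47·ln(2.730/2.355) = 3.470 kmol/m³.
Then C_B = (C_{A0}−C_A) − C_C = 4.096 − 3.470 = 0.6256 kmol/m³.
S̃_{B/C} = C_B/C_C = 0.6256/3.470 = 0.180.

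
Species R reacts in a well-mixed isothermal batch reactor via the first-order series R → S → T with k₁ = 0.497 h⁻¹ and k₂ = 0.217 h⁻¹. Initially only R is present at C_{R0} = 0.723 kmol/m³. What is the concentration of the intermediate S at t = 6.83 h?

0.248 kmol/m³

For first-order series with pure R initially, C_S(t) = k₁C_{R0}/(k₂−k₁)·(e^(−k₁t) − e^(−k₂t)).
e^(−k₁t) = e^(−0.497×6.83) = e^(−3.395) = 0.03356; e^(−k₂t) = e^(−1.482) = 0.2272.
C_S = 0.497×0.723/(0.217−0.497) × (0.03356−0.2272) = (-1.283)×(-0.1936) = 0.2485 kmol/m³.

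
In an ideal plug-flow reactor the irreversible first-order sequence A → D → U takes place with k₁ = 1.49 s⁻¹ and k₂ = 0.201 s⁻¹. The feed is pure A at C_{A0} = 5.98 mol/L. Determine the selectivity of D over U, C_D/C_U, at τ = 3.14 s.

1.56

For first-order series with pure A initially, C_D(τ) = k₁C_{A0}/(k₂−k₁)·(e^(−k₁τ) − e^(−k₂τ)).
e^(−k₁τ) = e^(−1.49×3.14) = e^(−4.679) = 0.009292; e^(−k₂τ) = e^(−0.6311) = 0.5320.
C_D = 1.49×5.98/(0.201−1.49) × (0.009292−0.5320) = (-6.912)×(-0.5227) = 3.613 mol/L.
C_A = C_{A0}e^(−k₁τ) = 0.05557 mol/L, so C_U = C_{A0}−C_A−C_D = 2.311 mol/L; C_D/C_U = 1.56.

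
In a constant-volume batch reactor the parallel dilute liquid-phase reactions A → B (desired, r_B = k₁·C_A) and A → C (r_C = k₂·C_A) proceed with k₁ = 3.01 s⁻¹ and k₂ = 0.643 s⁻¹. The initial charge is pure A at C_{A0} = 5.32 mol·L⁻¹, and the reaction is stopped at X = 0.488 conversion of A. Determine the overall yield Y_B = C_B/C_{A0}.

0.402

C_A = C_{A0}(1−X) = 2.724 mol·L⁻¹.
Both paths are first order in A, so the instantaneous fraction to B is constant: dC_B/d(−C_A) = k₁/(k₁+k₂) = 0.8240.
C_B = 0.8240·(C_{A0}−C_A) = 0.8240×2.596 = 2.14 mol·L⁻¹.
Y_B = C_B/C_{A0} = 2.139/5.32 = 0.402.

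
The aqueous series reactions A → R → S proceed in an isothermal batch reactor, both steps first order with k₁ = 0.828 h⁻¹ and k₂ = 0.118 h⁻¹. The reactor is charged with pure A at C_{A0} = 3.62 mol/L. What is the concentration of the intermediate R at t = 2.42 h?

2.60 mol/L

The intermediate concentration in a first-order A→B→C sequence is C_R = k₁C_{A0}(e^(−k₁t) − e^(−k₂t))/(k₂−k₁).
e^(−k₁t) = e^(−0.828×2.42) = e^(−2.004) = 0.1348; e^(−k₂t) = e^(−0.2856) = 0.7516.
C_R = 0.828×3.62/(0.118−0.828) × (0.1348−0.7516) = (-4.222)×(-0.6168) = 2.604 mol/L.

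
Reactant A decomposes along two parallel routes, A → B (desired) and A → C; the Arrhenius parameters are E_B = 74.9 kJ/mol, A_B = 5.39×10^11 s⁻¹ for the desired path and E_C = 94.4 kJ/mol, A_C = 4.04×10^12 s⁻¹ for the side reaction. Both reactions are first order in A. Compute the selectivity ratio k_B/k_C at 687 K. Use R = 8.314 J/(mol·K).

Since both paths have the same order in A, the concentration cancels and S_{B/C} = k_B/k_C = (A_B/A_C)·exp[(E_C−E_B)/(RT)].
(E_C−E_B)/(RT) = (94.4−74.9)×10³/(8.314×687) = 19500/5712 = 3.414.
k_B/k_C = (5.39×10^11/4.04×10^12)·exp(3.414) = 0.1334 × 30.39 = 4.05.

4.05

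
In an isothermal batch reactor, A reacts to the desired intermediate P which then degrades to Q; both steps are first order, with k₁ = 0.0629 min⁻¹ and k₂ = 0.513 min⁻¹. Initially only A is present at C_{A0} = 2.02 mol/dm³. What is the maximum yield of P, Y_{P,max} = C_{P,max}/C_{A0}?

0.0914

At the optimum, C_{P,max}/C_{A0} = (k₁/k₂)^[k₂/(k₂−k₁)].
= (0.0629/0.513)^(0.513/(0.513−0.0629)) = (0.1226)^(1.140) = 0.09144.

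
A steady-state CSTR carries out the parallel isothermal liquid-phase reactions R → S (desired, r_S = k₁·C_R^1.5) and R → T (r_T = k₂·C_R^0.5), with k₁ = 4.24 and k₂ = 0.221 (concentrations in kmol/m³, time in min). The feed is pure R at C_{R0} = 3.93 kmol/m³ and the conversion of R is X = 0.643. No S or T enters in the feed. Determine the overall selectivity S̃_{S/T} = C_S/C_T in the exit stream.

Exit C_R = C_{R0}(1−X) = 3.93×0.357 = 1.403 kmol/m³.
In a CSTR the entire volume is at exit conditions, so r_S = 4.24×1.403^1.5 = 7.046 and r_T = 0.221×1.403^0.5 = 0.2618.
Overall selectivity = C_S/C_T = r_Sτ/(r_Tτ) = r_S/r_T = 26.9.

26.9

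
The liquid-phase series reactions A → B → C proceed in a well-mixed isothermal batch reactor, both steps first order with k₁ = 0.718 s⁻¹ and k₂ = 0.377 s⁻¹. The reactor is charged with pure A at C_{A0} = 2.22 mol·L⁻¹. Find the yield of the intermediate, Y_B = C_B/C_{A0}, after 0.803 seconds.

0.373

The intermediate concentration in a first-order A→B→C sequence is C_B = k₁C_{A0}(e^(−k₁t) − e^(−k₂t))/(k₂−k₁).
e^(−k₁t) = e^(−0.718×0.803) = e^(−0.5766) = 0.5618; e^(−k₂t) = e^(−0.3027) = 0.7388.
C_B = 0.718×2.22/(0.377−0.718) × (0.5618−0.7388) = (-4.674)×(-0.1770) = 0.8272 mol·L⁻¹.
Y_B = C_B/C_{A0} = 0.8272/2.22 = 0.373.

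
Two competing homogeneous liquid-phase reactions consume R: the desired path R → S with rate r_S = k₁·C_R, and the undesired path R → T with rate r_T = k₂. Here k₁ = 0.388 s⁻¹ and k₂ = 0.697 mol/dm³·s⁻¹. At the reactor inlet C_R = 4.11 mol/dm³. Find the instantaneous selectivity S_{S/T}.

2.29

S_{S/T} = r_S/r_T = (k₁·C_R)/(k₂) = (k₁/k₂)·C_R.
= (0.388×4.110) / (0.697) = 1.595/0.6970 = 2.29.
Since the desired path is higher order in R, keeping C_R high (PFR or concentrated feed) favours S.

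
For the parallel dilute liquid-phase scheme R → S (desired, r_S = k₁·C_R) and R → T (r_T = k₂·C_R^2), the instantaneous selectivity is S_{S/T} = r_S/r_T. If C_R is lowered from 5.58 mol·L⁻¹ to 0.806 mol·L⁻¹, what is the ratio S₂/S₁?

6.92

S_{S/T} = (k₁/k₂)·C_R⁻¹, so S₂/S₁ = (C_{R,2}/C_{R,1})⁻¹.
= 5.58/0.806 = 6.92.
Selectivity toward S rises as C_R falls — low-concentration operation is favoured.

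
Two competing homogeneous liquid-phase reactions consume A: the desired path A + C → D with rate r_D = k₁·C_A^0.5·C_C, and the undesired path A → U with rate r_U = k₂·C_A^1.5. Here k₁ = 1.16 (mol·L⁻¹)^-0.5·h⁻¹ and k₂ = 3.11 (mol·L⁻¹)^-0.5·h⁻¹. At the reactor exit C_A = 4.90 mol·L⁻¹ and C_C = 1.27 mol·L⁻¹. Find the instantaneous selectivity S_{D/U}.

S_{D/U} = r_D/r_U = (k₁·C_A^0.5·C_C)/(k₂·C_A^1.5) = (k₁/k₂)·C_A⁻¹·C_C.
= (1.16×4.900^0.5×1.270) / (3.11×4.900^1.5) = 3.261/33.73 = 0.0967.
The undesired path is higher order in A, so low C_A (CSTR or dilute feed) favours D.

0.0967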